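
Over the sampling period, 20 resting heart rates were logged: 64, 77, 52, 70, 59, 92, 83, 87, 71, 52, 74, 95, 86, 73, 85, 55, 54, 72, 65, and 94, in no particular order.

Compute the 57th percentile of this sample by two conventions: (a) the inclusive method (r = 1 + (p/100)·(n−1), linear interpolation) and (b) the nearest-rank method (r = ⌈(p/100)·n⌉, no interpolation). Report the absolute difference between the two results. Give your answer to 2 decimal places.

Sorted: 52, 52, 54, 55, 59, 64, 65, 70, 71, 72, 73, 74, 77, 83, 85, 86, 87, 92, 94, 95.
n = 20.
(a) r = 11.83; between ranks 11 (73) and 12 (74): 73.83.
(b) the nearest-rank method: rank 12 → 74.
|73.83 − 74| = 0.17.

0.17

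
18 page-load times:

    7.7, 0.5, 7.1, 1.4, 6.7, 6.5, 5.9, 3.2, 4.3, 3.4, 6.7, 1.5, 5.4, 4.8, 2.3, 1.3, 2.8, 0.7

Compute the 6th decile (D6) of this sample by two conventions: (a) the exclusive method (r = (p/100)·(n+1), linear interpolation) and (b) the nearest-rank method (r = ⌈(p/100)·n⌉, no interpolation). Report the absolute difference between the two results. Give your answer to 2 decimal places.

Sorted: 0.5, 0.7, 1.3, 1.4, 1.5, 2.3, 2.8, 3.2, 3.4, 4.3, 4.8, 5.4, 5.9, 6.5, 6.7, 6.7, 7.1, 7.7.
n = 18.
(a) r = 11.4; between ranks 11 (4.8) and 12 (5.4): 5.04.
(b) the nearest-rank method: rank 11 → 4.8.
|5.04 − 4.8| = 0.24.

0.24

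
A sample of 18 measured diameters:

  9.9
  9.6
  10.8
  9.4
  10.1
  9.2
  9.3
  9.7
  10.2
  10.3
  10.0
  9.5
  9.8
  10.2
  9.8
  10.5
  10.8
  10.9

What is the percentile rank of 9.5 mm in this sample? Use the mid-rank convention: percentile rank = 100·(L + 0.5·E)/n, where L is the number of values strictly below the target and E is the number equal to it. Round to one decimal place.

Sorted: 9.2, 9.3, 9.4, 9.5, 9.6, 9.7, 9.8, 9.8, 9.9, 10.0, 10.1, 10.2, 10.2, 10.3, 10.5, 10.8, 10.8, 10.9.
Count below 9.5: L = 3; count equal: E = 1; n = 18.
Percentile rank = 100·(3 + 0.5·1)/18 = 100·3.5/18 = 19.44.

19.4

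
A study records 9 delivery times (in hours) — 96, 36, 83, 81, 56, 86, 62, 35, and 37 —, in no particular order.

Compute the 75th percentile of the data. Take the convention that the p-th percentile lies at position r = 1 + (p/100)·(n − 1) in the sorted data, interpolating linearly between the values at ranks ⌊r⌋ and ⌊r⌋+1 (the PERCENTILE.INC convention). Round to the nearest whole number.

Sorted: 35, 36, 37, 56, 62, 81, 83, 86, 96.
n = 9.
r = 1 + (75/100)·(9 − 1) = 1 + 6 = 7.
r is an integer, so P75 is the value at rank 7: 83.

83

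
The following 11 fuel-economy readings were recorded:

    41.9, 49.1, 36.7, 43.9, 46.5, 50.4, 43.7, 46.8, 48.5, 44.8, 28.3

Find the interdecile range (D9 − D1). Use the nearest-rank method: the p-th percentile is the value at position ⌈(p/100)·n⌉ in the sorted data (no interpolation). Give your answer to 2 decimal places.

Sorted: 28.3, 36.7, 41.9, 43.7, 43.9, 44.8, 46.5, 46.8, 48.5, 49.1, 50.4.
n = 11.
P10: rank ⌈10/100·11⌉ = 2 → 36.7.
P90: rank ⌈90/100·11⌉ = 10 → 49.1.
Difference: 49.1 − 36.7 = 12.4.

12.40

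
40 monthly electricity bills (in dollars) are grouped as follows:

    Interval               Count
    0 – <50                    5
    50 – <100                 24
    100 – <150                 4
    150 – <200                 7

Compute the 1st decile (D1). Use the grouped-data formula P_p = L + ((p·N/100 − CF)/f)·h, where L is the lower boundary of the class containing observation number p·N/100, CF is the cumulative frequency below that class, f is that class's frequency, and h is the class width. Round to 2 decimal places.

40.00

N = 40; target position k = 10/100 · 40 = 4.
Cumulative frequencies: 5, 29, 33, 40.
Observation 4 falls in the class 0 – <50.
L = 0, CF = 0, f = 5, h = 50.
P10 = 0 + ((4 − 0)/5)·50 = 0 + 40 = 40.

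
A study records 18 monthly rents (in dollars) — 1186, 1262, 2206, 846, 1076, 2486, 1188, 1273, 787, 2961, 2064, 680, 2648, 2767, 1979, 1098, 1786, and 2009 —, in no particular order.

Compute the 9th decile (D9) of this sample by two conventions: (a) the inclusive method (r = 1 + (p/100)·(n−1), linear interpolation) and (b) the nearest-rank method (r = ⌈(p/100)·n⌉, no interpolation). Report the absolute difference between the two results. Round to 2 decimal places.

Sorted: 680, 787, 846, 1076, 1098, 1186, 1188, 1262, 1273, 1786, 1979, 2009, 2064, 2206, 2486, 2648, 2767, 2961.
n = 18.
(a) r = 16.3; between ranks 16 (2648) and 17 (2767): 2683.7.
(b) the nearest-rank method: rank 17 → 2767.
|2683.7 − 2767| = 83.3.

83.30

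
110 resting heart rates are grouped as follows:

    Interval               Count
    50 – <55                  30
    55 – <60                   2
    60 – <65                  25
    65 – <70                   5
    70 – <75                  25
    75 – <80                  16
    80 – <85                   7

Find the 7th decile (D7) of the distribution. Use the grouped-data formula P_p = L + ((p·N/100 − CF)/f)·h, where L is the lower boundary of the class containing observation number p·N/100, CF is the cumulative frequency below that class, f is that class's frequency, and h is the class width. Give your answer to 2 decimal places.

73.00

N = 110; target position k = 70/100 · 110 = 77.
Cumulative frequencies: 30, 32, 57, 62, 87, 103, 110.
Observation 77 falls in the class 70 – <75.
L = 70, CF = 62, f = 25, h = 5.
P70 = 70 + ((77 − 62)/25)·5 = 70 + 3 = 73.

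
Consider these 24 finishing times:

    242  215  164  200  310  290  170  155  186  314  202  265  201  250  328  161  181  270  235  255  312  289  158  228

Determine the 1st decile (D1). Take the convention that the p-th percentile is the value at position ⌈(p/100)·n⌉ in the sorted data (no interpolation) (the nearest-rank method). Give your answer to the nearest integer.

Sorted: 155, 158, 161, 164, 170, 181, 186, 200, 201, 202, 215, 228, 235, 242, 250, 255, 265, 270, 289, 290, 310, 312, 314, 328.
n = 24.
Position = ⌈10/100 · 24⌉ = ⌈2.4⌉ = 3.
The value at rank 3 is 161.

161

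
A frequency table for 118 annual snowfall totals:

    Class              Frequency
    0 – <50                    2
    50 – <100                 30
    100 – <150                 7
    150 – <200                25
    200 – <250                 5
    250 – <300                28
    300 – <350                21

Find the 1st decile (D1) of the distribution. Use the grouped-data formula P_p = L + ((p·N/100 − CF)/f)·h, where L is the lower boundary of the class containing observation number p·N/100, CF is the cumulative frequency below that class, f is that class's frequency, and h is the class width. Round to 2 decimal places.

66.33

N = 118; target position k = 10/100 · 118 = 11.8.
Cumulative frequencies: 2, 32, 39, 64, 69, 97, 118.
Observation 11.8 falls in the class 50 – <100.
L = 50, CF = 2, f = 30, h = 50.
P10 = 50 + ((11.8 − 2)/30)·50 = 50 + 16.3333 = 66.3333.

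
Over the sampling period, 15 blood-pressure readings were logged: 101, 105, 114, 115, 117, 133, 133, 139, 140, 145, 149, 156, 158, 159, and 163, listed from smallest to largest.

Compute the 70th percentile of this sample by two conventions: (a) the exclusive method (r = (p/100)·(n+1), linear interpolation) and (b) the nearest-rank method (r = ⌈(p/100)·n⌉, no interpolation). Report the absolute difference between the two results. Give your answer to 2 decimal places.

n = 15.
(a) r = 11.2; between ranks 11 (149) and 12 (156): 150.4.
(b) the nearest-rank method: rank 11 → 149.
|150.4 − 149| = 1.4.

1.40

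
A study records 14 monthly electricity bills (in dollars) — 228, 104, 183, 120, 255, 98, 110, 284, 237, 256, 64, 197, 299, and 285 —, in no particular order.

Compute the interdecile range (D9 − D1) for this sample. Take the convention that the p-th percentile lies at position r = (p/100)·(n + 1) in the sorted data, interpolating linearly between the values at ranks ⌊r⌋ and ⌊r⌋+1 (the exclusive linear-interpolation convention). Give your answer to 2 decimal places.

211.00

Sorted: 64, 98, 104, 110, 120, 183, 197, 228, 237, 255, 256, 284, 285, 299.
n = 14.
P10: r = 1.5; ranks 1–2 are 64, 98; interpolating gives 81.
P90: r = 13.5; ranks 13–14 are 285, 299; interpolating gives 292.
Difference: 292 − 81 = 211.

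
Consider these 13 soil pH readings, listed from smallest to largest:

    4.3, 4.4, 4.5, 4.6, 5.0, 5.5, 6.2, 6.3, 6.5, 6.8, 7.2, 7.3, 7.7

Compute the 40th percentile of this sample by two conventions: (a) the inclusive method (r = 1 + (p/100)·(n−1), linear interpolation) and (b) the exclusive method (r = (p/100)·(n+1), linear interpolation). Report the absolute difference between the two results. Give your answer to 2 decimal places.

n = 13.
(a) r = 5.8; between ranks 5 (5.0) and 6 (5.5): 5.4.
(b) r = 5.6; between ranks 5 (5.0) and 6 (5.5): 5.3.
|5.4 − 5.3| = 0.1.

0.10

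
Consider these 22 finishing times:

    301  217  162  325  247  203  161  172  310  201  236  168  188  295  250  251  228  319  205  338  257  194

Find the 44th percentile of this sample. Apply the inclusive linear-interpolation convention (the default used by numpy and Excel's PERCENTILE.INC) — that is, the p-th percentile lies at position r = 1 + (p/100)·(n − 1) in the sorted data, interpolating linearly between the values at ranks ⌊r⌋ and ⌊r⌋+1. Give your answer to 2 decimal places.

Sorted: 161, 162, 168, 172, 188, 194, 201, 203, 205, 217, 228, 236, 247, 250, 251, 257, 295, 301, 310, 319, 325, 338.
n = 22.
r = 1 + (44/100)·(22 − 1) = 1 + 9.24 = 10.24.
Rank 10 is 217 and rank 11 is 228.
Interpolate: 217 + 0.24·(228 − 217) = 217 + 0.24·11 = 219.64.

219.64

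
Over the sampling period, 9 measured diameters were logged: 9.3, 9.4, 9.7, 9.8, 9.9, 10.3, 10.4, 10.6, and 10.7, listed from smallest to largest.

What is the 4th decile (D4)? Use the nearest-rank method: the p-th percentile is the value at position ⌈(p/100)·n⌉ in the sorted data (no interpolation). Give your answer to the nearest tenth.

n = 9.
Position = ⌈40/100 · 9⌉ = ⌈3.6⌉ = 4.
The value at rank 4 is 9.8.

9.8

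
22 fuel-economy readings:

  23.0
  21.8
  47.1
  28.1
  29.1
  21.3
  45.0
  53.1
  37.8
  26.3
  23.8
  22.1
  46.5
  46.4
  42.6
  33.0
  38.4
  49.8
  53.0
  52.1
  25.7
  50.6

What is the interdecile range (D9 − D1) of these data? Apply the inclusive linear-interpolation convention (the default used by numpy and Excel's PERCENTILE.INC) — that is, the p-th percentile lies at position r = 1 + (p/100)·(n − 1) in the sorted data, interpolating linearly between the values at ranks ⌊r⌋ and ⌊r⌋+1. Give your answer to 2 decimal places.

Sorted: 21.3, 21.8, 22.1, 23.0, 23.8, 25.7, 26.3, 28.1, 29.1, 33.0, 37.8, 38.4, 42.6, 45.0, 46.4, 46.5, 47.1, 49.8, 50.6, 52.1, 53.0, 53.1.
n = 22.
P10: r = 3.1; ranks 3–4 are 22.1, 23.0; interpolating gives 22.19.
P90: r = 19.9; ranks 19–20 are 50.6, 52.1; interpolating gives 51.95.
Difference: 51.95 − 22.19 = 29.76.

29.76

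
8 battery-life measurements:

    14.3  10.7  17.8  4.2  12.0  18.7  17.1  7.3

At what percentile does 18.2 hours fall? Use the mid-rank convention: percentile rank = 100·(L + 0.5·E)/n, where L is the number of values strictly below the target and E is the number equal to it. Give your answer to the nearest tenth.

Sorted: 4.2, 7.3, 10.7, 12.0, 14.3, 17.1, 17.8, 18.7.
Count below 18.2: L = 7; count equal: E = 0; n = 8.
Percentile rank = 100·(7 + 0.5·0)/8 = 100·7/8 = 87.5.

87.5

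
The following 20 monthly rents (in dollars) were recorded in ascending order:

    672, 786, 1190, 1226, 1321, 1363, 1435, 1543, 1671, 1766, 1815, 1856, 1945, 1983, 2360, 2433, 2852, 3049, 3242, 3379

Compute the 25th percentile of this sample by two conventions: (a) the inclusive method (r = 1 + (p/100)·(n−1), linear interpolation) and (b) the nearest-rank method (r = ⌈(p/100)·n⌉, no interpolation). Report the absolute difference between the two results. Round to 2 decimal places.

31.50

n = 20.
(a) r = 5.75; between ranks 5 (1321) and 6 (1363): 1352.5.
(b) the nearest-rank method: rank 5 → 1321.
|1352.5 − 1321| = 31.5.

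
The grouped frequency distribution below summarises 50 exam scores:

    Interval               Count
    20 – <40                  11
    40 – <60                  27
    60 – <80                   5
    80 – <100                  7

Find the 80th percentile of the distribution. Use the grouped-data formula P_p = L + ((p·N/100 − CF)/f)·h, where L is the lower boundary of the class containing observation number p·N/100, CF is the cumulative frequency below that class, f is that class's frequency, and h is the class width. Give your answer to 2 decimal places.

N = 50; target position k = 80/100 · 50 = 40.
Cumulative frequencies: 11, 38, 43, 50.
Observation 40 falls in the class 60 – <80.
L = 60, CF = 38, f = 5, h = 20.
P80 = 60 + ((40 − 38)/5)·20 = 60 + 8 = 68.

68.00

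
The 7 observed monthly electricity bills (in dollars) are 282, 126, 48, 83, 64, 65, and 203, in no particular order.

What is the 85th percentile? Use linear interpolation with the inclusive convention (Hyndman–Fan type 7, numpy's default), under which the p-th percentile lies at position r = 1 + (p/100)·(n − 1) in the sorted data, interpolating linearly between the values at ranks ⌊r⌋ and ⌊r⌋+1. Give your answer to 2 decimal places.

210.90

Sorted: 48, 64, 65, 83, 126, 203, 282.
n = 7.
r = 1 + (85/100)·(7 − 1) = 1 + 5.1 = 6.1.
Rank 6 is 203 and rank 7 is 282.
Interpolate: 203 + 0.1·(282 − 203) = 203 + 0.1·79 = 210.9.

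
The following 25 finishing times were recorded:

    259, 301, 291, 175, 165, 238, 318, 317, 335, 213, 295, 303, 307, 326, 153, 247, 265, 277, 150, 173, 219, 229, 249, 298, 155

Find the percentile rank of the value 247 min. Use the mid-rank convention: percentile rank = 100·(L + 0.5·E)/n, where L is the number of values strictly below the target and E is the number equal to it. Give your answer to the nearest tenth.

Sorted: 150, 153, 155, 165, 173, 175, 213, 219, 229, 238, 247, 249, 259, 265, 277, 291, 295, 298, 301, 303, 307, 317, 318, 326, 335.
Count below 247: L = 10; count equal: E = 1; n = 25.
Percentile rank = 100·(10 + 0.5·1)/25 = 100·10.5/25 = 42.

42.0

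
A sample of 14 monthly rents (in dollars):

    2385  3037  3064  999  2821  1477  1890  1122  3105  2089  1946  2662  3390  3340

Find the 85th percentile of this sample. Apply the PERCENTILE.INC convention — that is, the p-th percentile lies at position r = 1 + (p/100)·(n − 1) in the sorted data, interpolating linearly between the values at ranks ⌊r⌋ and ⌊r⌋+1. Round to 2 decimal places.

3116.75

Sorted: 999, 1122, 1477, 1890, 1946, 2089, 2385, 2662, 2821, 3037, 3064, 3105, 3340, 3390.
n = 14.
r = 1 + (85/100)·(14 − 1) = 1 + 11.05 = 12.05.
Rank 12 is 3105 and rank 13 is 3340.
Interpolate: 3105 + 0.05·(3340 − 3105) = 3105 + 0.05·235 = 3116.75.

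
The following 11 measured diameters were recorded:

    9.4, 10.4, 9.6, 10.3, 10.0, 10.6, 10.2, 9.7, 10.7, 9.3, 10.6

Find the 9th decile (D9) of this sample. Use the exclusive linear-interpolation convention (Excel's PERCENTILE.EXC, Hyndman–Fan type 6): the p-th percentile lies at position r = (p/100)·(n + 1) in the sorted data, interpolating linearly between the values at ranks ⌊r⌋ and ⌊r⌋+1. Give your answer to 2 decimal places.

10.68

Sorted: 9.3, 9.4, 9.6, 9.7, 10.0, 10.2, 10.3, 10.4, 10.6, 10.6, 10.7.
n = 11.
r = (90/100)·(11 + 1) = 10.8.
Rank 10 is 10.6 and rank 11 is 10.7.
Interpolate: 10.6 + 0.8·(10.7 − 10.6) = 10.6 + 0.8·0.1 = 10.68.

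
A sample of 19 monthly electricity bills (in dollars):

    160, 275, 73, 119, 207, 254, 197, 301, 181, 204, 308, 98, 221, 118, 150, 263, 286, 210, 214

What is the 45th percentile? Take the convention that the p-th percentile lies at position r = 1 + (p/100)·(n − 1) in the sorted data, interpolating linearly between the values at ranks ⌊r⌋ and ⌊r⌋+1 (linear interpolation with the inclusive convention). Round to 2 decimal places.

204.30

Sorted: 73, 98, 118, 119, 150, 160, 181, 197, 204, 207, 210, 214, 221, 254, 263, 275, 286, 301, 308.
n = 19.
r = 1 + (45/100)·(19 − 1) = 1 + 8.1 = 9.1.
Rank 9 is 204 and rank 10 is 207.
Interpolate: 204 + 0.1·(207 − 204) = 204 + 0.1·3 = 204.3.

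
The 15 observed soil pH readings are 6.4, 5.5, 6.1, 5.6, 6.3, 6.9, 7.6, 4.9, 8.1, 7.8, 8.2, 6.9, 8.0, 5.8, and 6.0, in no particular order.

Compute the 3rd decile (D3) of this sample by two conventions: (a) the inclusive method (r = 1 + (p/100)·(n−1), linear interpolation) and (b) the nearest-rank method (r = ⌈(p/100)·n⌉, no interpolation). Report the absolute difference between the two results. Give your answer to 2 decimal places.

Sorted: 4.9, 5.5, 5.6, 5.8, 6.0, 6.1, 6.3, 6.4, 6.9, 6.9, 7.6, 7.8, 8.0, 8.1, 8.2.
n = 15.
(a) r = 5.2; between ranks 5 (6.0) and 6 (6.1): 6.02.
(b) the nearest-rank method: rank 5 → 6.
|6.02 − 6| = 0.02.

0.02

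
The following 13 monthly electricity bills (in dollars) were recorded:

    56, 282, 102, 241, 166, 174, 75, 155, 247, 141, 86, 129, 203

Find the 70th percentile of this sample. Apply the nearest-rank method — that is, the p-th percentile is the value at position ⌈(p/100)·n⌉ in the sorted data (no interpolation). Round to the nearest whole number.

203

Sorted: 56, 75, 86, 102, 129, 141, 155, 166, 174, 203, 241, 247, 282.
n = 13.
Position = ⌈70/100 · 13⌉ = ⌈9.1⌉ = 10.
The value at rank 10 is 203.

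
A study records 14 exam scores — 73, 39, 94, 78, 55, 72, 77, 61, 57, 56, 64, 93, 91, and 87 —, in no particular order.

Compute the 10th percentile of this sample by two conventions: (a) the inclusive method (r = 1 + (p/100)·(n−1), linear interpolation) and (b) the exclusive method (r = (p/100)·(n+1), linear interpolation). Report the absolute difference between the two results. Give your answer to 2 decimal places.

Sorted: 39, 55, 56, 57, 61, 64, 72, 73, 77, 78, 87, 91, 93, 94.
n = 14.
(a) r = 2.3; between ranks 2 (55) and 3 (56): 55.3.
(b) r = 1.5; between ranks 1 (39) and 2 (55): 47.
|55.3 − 47| = 8.3.

8.30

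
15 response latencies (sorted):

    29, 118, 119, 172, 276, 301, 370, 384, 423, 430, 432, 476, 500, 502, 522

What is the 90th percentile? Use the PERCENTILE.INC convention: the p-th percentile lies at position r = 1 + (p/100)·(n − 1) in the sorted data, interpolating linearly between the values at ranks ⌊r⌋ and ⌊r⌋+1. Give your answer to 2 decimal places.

n = 15.
r = 1 + (90/100)·(15 − 1) = 1 + 12.6 = 13.6.
Rank 13 is 500 and rank 14 is 502.
Interpolate: 500 + 0.6·(502 − 500) = 500 + 0.6·2 = 501.2.

501.20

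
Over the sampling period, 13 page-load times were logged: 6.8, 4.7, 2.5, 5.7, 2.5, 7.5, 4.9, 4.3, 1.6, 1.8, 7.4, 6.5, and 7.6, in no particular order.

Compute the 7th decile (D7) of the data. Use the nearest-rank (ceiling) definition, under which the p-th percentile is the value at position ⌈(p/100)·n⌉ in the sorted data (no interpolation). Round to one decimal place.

Sorted: 1.6, 1.8, 2.5, 2.5, 4.3, 4.7, 4.9, 5.7, 6.5, 6.8, 7.4, 7.5, 7.6.
n = 13.
Position = ⌈70/100 · 13⌉ = ⌈9.1⌉ = 10.
The value at rank 10 is 6.8.

6.8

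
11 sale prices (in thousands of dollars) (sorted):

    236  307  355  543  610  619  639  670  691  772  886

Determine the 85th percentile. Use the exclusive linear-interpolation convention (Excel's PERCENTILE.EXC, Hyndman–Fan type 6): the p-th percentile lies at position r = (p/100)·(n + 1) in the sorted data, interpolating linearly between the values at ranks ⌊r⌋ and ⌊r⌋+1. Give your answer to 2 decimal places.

n = 11.
r = (85/100)·(11 + 1) = 10.2.
Rank 10 is 772 and rank 11 is 886.
Interpolate: 772 + 0.2·(886 − 772) = 772 + 0.2·114 = 794.8.

794.80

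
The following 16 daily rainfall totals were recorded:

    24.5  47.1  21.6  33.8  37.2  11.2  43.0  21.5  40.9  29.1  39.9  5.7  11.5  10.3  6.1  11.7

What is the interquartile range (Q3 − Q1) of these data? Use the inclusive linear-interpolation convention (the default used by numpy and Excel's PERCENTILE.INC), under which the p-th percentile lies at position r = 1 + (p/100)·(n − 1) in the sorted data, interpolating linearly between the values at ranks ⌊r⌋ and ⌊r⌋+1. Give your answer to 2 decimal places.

26.45

Sorted: 5.7, 6.1, 10.3, 11.2, 11.5, 11.7, 21.5, 21.6, 24.5, 29.1, 33.8, 37.2, 39.9, 40.9, 43.0, 47.1.
n = 16.
P25: r = 4.75; ranks 4–5 are 11.2, 11.5; interpolating gives 11.425.
P75: r = 12.25; ranks 12–13 are 37.2, 39.9; interpolating gives 37.875.
Difference: 37.875 − 11.425 = 26.45.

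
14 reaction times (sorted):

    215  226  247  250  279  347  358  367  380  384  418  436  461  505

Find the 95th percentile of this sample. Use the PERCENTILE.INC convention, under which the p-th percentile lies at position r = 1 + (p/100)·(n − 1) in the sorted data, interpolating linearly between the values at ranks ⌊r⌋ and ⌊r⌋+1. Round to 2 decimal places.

476.40

n = 14.
r = 1 + (95/100)·(14 − 1) = 1 + 12.35 = 13.35.
Rank 13 is 461 and rank 14 is 505.
Interpolate: 461 + 0.35·(505 − 461) = 461 + 0.35·44 = 476.4.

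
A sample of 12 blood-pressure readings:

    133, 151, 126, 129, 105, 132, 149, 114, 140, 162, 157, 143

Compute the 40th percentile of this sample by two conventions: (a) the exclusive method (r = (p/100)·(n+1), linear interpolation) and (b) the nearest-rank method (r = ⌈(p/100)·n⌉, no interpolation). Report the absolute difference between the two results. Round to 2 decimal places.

0.20

Sorted: 105, 114, 126, 129, 132, 133, 140, 143, 149, 151, 157, 162.
n = 12.
(a) r = 5.2; between ranks 5 (132) and 6 (133): 132.2.
(b) the nearest-rank method: rank 5 → 132.
|132.2 − 132| = 0.2.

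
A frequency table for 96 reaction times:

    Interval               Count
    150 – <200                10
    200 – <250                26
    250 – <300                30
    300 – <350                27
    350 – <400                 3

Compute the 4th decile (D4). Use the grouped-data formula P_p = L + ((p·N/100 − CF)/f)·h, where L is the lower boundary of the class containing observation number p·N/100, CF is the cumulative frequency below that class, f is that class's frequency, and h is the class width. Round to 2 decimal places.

N = 96; target position k = 40/100 · 96 = 38.4.
Cumulative frequencies: 10, 36, 66, 93, 96.
Observation 38.4 falls in the class 250 – <300.
L = 250, CF = 36, f = 30, h = 50.
P40 = 250 + ((38.4 − 36)/30)·50 = 250 + 4 = 254.

254.00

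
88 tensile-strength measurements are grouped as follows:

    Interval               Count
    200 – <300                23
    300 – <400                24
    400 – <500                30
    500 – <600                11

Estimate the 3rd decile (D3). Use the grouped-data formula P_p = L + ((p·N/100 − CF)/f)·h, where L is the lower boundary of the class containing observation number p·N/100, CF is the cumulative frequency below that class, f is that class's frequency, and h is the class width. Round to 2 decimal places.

314.17

N = 88; target position k = 30/100 · 88 = 26.4.
Cumulative frequencies: 23, 47, 77, 88.
Observation 26.4 falls in the class 300 – <400.
L = 300, CF = 23, f = 24, h = 100.
P30 = 300 + ((26.4 − 23)/24)·100 = 300 + 14.1667 = 314.167.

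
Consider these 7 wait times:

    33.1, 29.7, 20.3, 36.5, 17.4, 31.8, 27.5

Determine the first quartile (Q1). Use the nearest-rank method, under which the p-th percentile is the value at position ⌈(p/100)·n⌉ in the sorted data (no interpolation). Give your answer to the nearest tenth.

20.3

Sorted: 17.4, 20.3, 27.5, 29.7, 31.8, 33.1, 36.5.
n = 7.
Position = ⌈25/100 · 7⌉ = ⌈1.75⌉ = 2.
The value at rank 2 is 20.3.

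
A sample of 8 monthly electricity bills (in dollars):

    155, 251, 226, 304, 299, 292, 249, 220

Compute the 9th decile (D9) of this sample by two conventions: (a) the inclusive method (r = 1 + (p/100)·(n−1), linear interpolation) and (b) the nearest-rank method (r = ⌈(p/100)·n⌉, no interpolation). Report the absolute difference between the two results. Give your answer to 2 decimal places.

3.50

Sorted: 155, 220, 226, 249, 251, 292, 299, 304.
n = 8.
(a) r = 7.3; between ranks 7 (299) and 8 (304): 300.5.
(b) the nearest-rank method: rank 8 → 304.
|300.5 − 304| = 3.5.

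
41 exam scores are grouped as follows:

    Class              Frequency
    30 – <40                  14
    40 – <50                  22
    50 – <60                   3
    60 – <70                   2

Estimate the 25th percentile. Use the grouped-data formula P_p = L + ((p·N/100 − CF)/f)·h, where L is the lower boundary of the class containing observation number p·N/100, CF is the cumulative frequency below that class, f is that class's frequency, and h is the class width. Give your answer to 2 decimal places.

37.32

N = 41; target position k = 25/100 · 41 = 10.25.
Cumulative frequencies: 14, 36, 39, 41.
Observation 10.25 falls in the class 30 – <40.
L = 30, CF = 0, f = 14, h = 10.
P25 = 30 + ((10.25 − 0)/14)·10 = 30 + 7.32143 = 37.3214.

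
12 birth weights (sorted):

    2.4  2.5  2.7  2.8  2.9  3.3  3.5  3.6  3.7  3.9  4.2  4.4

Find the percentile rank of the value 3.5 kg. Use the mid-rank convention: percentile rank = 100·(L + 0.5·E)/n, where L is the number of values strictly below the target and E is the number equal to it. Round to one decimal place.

Count below 3.5: L = 6; count equal: E = 1; n = 12.
Percentile rank = 100·(6 + 0.5·1)/12 = 100·6.5/12 = 54.17.

54.2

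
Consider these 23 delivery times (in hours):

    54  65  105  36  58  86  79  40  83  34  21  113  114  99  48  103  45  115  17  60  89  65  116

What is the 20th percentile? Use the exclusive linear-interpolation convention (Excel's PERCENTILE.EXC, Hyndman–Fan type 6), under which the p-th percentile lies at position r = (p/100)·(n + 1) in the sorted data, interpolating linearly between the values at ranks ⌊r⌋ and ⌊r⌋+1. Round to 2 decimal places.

39.20

Sorted: 17, 21, 34, 36, 40, 45, 48, 54, 58, 60, 65, 65, 79, 83, 86, 89, 99, 103, 105, 113, 114, 115, 116.
n = 23.
r = (20/100)·(23 + 1) = 4.8.
Rank 4 is 36 and rank 5 is 40.
Interpolate: 36 + 0.8·(40 − 36) = 36 + 0.8·4 = 39.2.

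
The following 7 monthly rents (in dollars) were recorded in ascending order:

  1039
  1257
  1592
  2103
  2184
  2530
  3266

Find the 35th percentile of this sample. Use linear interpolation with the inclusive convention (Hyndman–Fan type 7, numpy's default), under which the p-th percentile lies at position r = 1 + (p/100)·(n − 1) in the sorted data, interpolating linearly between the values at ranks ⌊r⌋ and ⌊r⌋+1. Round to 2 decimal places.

n = 7.
r = 1 + (35/100)·(7 − 1) = 1 + 2.1 = 3.1.
Rank 3 is 1592 and rank 4 is 2103.
Interpolate: 1592 + 0.1·(2103 − 1592) = 1592 + 0.1·511 = 1643.1.

1643.10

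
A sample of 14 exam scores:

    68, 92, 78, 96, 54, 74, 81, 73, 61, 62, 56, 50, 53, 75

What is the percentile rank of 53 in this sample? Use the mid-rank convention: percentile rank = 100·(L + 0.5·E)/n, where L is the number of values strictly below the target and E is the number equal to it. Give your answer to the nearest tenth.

Sorted: 50, 53, 54, 56, 61, 62, 68, 73, 74, 75, 78, 81, 92, 96.
Count below 53: L = 1; count equal: E = 1; n = 14.
Percentile rank = 100·(1 + 0.5·1)/14 = 100·1.5/14 = 10.71.

10.7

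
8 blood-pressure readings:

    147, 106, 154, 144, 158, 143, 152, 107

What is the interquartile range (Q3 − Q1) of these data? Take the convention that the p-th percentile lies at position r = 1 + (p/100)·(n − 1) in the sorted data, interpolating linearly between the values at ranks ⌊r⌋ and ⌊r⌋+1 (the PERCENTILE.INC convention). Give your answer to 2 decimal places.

Sorted: 106, 107, 143, 144, 147, 152, 154, 158.
n = 8.
P25: r = 2.75; ranks 2–3 are 107, 143; interpolating gives 134.
P75: r = 6.25; ranks 6–7 are 152, 154; interpolating gives 152.5.
Difference: 152.5 − 134 = 18.5.

18.50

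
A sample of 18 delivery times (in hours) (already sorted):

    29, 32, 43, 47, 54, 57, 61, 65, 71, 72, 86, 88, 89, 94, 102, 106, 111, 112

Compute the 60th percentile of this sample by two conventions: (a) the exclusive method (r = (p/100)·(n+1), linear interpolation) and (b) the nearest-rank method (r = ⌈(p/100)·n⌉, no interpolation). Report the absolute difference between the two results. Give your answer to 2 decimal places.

n = 18.
(a) r = 11.4; between ranks 11 (86) and 12 (88): 86.8.
(b) the nearest-rank method: rank 11 → 86.
|86.8 − 86| = 0.8.

0.80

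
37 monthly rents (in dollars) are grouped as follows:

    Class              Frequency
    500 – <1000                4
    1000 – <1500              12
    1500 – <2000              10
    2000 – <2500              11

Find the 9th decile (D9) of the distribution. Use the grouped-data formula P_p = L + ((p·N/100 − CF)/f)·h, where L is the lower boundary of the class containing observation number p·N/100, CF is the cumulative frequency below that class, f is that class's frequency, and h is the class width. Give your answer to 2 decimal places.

2331.82

N = 37; target position k = 90/100 · 37 = 33.3.
Cumulative frequencies: 4, 16, 26, 37.
Observation 33.3 falls in the class 2000 – <2500.
L = 2000, CF = 26, f = 11, h = 500.
P90 = 2000 + ((33.3 − 26)/11)·500 = 2000 + 331.818 = 2331.82.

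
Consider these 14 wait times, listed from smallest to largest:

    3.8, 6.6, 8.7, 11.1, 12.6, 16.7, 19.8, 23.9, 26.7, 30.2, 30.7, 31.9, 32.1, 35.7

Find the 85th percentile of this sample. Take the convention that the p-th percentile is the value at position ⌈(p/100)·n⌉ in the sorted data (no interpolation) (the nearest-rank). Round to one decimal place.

n = 14.
Position = ⌈85/100 · 14⌉ = ⌈11.9⌉ = 12.
The value at rank 12 is 31.9.

31.9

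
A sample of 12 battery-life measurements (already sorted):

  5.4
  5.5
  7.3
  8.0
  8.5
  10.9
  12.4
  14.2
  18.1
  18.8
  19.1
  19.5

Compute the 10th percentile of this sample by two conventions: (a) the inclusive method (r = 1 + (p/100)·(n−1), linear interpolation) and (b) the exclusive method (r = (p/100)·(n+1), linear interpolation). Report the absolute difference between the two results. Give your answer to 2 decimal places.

0.25

n = 12.
(a) r = 2.1; between ranks 2 (5.5) and 3 (7.3): 5.68.
(b) r = 1.3; between ranks 1 (5.4) and 2 (5.5): 5.43.
|5.68 − 5.43| = 0.25.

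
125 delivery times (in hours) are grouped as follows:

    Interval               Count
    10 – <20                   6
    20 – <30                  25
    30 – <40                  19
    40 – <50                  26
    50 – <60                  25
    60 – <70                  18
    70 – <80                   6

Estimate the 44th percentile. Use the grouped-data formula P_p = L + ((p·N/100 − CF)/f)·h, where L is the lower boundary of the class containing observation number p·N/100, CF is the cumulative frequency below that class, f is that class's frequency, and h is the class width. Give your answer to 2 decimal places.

N = 125; target position k = 44/100 · 125 = 55.
Cumulative frequencies: 6, 31, 50, 76, 101, 119, 125.
Observation 55 falls in the class 40 – <50.
L = 40, CF = 50, f = 26, h = 10.
P44 = 40 + ((55 − 50)/26)·10 = 40 + 1.92308 = 41.9231.

41.92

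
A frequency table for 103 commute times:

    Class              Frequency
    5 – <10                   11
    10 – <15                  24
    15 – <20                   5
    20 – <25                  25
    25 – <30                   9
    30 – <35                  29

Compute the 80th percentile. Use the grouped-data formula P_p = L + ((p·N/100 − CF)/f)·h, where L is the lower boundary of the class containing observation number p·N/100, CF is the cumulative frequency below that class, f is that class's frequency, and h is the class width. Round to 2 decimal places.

31.45

N = 103; target position k = 80/100 · 103 = 82.4.
Cumulative frequencies: 11, 35, 40, 65, 74, 103.
Observation 82.4 falls in the class 30 – <35.
L = 30, CF = 74, f = 29, h = 5.
P80 = 30 + ((82.4 − 74)/29)·5 = 30 + 1.44828 = 31.4483.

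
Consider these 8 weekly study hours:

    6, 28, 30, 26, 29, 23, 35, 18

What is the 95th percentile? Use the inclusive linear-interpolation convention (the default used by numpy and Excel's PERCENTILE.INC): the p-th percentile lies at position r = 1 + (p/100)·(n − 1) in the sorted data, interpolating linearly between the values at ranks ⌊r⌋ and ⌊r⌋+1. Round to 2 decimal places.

33.25

Sorted: 6, 18, 23, 26, 28, 29, 30, 35.
n = 8.
r = 1 + (95/100)·(8 − 1) = 1 + 6.65 = 7.65.
Rank 7 is 30 and rank 8 is 35.
Interpolate: 30 + 0.65·(35 − 30) = 30 + 0.65·5 = 33.25.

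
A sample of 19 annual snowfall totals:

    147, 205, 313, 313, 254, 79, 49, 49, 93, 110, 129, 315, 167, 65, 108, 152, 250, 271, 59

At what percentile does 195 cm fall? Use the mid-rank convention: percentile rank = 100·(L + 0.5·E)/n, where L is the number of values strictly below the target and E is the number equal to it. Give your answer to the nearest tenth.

63.2

Sorted: 49, 49, 59, 65, 79, 93, 108, 110, 129, 147, 152, 167, 205, 250, 254, 271, 313, 313, 315.
Count below 195: L = 12; count equal: E = 0; n = 19.
Percentile rank = 100·(12 + 0.5·0)/19 = 100·12/19 = 63.16.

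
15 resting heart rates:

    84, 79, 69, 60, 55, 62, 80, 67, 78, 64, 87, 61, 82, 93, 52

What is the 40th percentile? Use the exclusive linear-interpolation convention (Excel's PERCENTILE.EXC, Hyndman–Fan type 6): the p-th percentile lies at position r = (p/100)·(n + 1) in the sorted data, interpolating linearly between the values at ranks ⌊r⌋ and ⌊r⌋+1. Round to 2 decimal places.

65.20

Sorted: 52, 55, 60, 61, 62, 64, 67, 69, 78, 79, 80, 82, 84, 87, 93.
n = 15.
r = (40/100)·(15 + 1) = 6.4.
Rank 6 is 64 and rank 7 is 67.
Interpolate: 64 + 0.4·(67 − 64) = 64 + 0.4·3 = 65.2.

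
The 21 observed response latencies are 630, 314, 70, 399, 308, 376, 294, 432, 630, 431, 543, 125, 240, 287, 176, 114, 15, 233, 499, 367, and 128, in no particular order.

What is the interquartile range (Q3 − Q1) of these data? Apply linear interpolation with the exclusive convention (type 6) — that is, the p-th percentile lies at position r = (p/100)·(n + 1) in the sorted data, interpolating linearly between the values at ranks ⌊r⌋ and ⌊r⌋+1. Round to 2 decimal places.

279.50

Sorted: 15, 70, 114, 125, 128, 176, 233, 240, 287, 294, 308, 314, 367, 376, 399, 431, 432, 499, 543, 630, 630.
n = 21.
P25: r = 5.5; ranks 5–6 are 128, 176; interpolating gives 152.
P75: r = 16.5; ranks 16–17 are 431, 432; interpolating gives 431.5.
Difference: 431.5 − 152 = 279.5.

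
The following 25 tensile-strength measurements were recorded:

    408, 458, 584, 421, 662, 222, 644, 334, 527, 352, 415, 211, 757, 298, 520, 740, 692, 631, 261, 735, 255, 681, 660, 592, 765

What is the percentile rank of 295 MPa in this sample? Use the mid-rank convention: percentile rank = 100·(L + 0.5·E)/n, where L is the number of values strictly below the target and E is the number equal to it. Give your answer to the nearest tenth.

16.0

Sorted: 211, 222, 255, 261, 298, 334, 352, 408, 415, 421, 458, 520, 527, 584, 592, 631, 644, 660, 662, 681, 692, 735, 740, 757, 765.
Count below 295: L = 4; count equal: E = 0; n = 25.
Percentile rank = 100·(4 + 0.5·0)/25 = 100·4/25 = 16.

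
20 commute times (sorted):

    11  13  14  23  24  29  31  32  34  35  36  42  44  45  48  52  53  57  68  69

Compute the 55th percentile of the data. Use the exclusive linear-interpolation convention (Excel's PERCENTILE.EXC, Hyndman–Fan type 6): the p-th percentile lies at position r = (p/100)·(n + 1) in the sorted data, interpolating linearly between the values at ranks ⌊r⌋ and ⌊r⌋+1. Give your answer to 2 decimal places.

n = 20.
r = (55/100)·(20 + 1) = 11.55.
Rank 11 is 36 and rank 12 is 42.
Interpolate: 36 + 0.55·(42 − 36) = 36 + 0.55·6 = 39.3.

39.30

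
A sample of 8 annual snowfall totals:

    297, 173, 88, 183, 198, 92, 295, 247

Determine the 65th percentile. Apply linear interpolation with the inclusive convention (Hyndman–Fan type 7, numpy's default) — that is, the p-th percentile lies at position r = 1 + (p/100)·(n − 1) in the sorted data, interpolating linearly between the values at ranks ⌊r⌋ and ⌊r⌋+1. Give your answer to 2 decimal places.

Sorted: 88, 92, 173, 183, 198, 247, 295, 297.
n = 8.
r = 1 + (65/100)·(8 − 1) = 1 + 4.55 = 5.55.
Rank 5 is 198 and rank 6 is 247.
Interpolate: 198 + 0.55·(247 − 198) = 198 + 0.55·49 = 224.95.

224.95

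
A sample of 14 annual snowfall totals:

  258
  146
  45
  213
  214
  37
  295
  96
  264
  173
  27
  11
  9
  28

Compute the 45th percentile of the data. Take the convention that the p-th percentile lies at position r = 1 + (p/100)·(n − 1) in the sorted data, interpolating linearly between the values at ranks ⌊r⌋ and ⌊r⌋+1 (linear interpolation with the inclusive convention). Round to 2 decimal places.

Sorted: 9, 11, 27, 28, 37, 45, 96, 146, 173, 213, 214, 258, 264, 295.
n = 14.
r = 1 + (45/100)·(14 − 1) = 1 + 5.85 = 6.85.
Rank 6 is 45 and rank 7 is 96.
Interpolate: 45 + 0.85·(96 − 45) = 45 + 0.85·51 = 88.35.

88.35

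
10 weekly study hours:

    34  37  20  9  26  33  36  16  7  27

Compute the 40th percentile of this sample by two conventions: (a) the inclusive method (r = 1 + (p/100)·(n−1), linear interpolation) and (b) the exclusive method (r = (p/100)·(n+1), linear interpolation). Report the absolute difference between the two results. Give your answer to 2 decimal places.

1.20

Sorted: 7, 9, 16, 20, 26, 27, 33, 34, 36, 37.
n = 10.
(a) r = 4.6; between ranks 4 (20) and 5 (26): 23.6.
(b) r = 4.4; between ranks 4 (20) and 5 (26): 22.4.
|23.6 − 22.4| = 1.2.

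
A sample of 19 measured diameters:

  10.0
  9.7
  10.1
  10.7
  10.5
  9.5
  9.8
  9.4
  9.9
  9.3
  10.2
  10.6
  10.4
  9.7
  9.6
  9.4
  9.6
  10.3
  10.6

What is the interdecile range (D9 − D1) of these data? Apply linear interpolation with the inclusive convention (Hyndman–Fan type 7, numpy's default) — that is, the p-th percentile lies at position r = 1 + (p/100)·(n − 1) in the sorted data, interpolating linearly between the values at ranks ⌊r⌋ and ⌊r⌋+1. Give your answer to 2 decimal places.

Sorted: 9.3, 9.4, 9.4, 9.5, 9.6, 9.6, 9.7, 9.7, 9.8, 9.9, 10.0, 10.1, 10.2, 10.3, 10.4, 10.5, 10.6, 10.6, 10.7.
n = 19.
P10: r = 2.8; ranks 2–3 are 9.4, 9.4; interpolating gives 9.4.
P90: r = 17.2; ranks 17–18 are 10.6, 10.6; interpolating gives 10.6.
Difference: 10.6 − 9.4 = 1.2.

1.20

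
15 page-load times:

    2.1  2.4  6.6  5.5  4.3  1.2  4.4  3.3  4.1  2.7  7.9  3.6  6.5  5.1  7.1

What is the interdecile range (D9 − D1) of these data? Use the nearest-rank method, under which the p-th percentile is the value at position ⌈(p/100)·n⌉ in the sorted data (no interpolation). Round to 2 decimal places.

Sorted: 1.2, 2.1, 2.4, 2.7, 3.3, 3.6, 4.1, 4.3, 4.4, 5.1, 5.5, 6.5, 6.6, 7.1, 7.9.
n = 15.
P10: rank ⌈10/100·15⌉ = 2 → 2.1.
P90: rank ⌈90/100·15⌉ = 14 → 7.1.
Difference: 7.1 − 2.1 = 5.

5.00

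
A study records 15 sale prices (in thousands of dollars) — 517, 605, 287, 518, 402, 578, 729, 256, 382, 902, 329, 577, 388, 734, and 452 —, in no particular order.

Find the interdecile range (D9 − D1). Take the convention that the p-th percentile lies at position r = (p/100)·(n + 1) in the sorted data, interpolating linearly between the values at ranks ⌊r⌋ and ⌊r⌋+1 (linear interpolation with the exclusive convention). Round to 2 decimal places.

526.60

Sorted: 256, 287, 329, 382, 388, 402, 452, 517, 518, 577, 578, 605, 729, 734, 902.
n = 15.
P10: r = 1.6; ranks 1–2 are 256, 287; interpolating gives 274.6.
P90: r = 14.4; ranks 14–15 are 734, 902; interpolating gives 801.2.
Difference: 801.2 − 274.6 = 526.6.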